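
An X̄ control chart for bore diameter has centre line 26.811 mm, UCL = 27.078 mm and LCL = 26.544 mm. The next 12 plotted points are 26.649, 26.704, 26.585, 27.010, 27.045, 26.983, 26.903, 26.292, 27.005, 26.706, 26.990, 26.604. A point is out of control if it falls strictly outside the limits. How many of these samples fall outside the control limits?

Compare each point to [26.544, 27.078]: sample 8 = 26.292 < LCL.

1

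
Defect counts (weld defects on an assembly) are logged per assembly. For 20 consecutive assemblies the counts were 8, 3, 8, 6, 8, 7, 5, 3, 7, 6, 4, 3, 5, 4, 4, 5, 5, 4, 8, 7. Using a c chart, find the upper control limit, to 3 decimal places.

c̄ = (8 + 3 + 8 + 6 + 8 + 7 + 5 + 3 + 7 + 6 + 4 + 3 + 5 + 4 + 4 + 5 + 5 + 4 + 8 + 7) / 20 = 110 / 20 = 5.5000
UCL = c̄ + 3√c̄ = 5.5000 + 3 × √5.5000 = 5.5000 + 3 × 2.3452 = 12.5356

12.536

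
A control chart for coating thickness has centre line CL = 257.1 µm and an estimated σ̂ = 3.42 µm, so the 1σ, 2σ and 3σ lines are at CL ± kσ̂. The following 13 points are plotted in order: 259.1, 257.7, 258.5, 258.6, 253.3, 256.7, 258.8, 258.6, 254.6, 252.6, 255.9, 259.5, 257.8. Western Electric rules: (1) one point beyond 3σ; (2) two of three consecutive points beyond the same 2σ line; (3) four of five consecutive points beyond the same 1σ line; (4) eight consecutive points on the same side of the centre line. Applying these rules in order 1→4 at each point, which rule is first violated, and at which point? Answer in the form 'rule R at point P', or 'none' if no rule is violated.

Zone of each point (C = within 1σ̂, B = 1σ̂–2σ̂, A = 2σ̂–3σ̂, * = beyond 3σ̂; sign = side of CL): 1:+C, 2:+C, 3:+C, 4:+C, 5:-B, 6:-C, 7:+C, 8:+C, 9:-C, 10:-B, 11:-C, 12:+C, 13:+C
No rule fires across all 13 points.

none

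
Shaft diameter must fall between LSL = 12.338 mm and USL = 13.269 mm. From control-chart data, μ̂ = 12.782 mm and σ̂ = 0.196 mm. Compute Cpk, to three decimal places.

0.755

Cpu = (USL − μ̂) / (3σ̂) = (13.269 − 12.782) / (3 × 0.196) = 0.8282; Cpl = (μ̂ − LSL) / (3σ̂) = (12.782 − 12.338) / (3 × 0.196) = 0.7551; Cpk = min(Cpu, Cpl) = 0.7551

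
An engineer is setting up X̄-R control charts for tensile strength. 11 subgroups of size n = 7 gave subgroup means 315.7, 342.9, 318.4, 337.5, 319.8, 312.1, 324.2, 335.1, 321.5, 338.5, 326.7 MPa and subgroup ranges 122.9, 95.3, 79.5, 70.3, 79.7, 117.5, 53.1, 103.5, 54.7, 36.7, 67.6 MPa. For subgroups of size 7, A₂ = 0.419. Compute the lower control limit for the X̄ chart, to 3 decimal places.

293.031

X̄̄ = (315.7 + 342.9 + 318.4 + 337.5 + 319.8 + 312.1 + 324.2 + 335.1 + 321.5 + 338.5 + 326.7) / 11 = 3592.4000 / 11 = 326.5818
R̄ = (122.9 + 95.3 + 79.5 + 70.3 + 79.7 + 117.5 + 53.1 + 103.5 + 54.7 + 36.7 + 67.6) / 11 = 880.8000 / 11 = 80.0727
LCL = X̄̄ − A₂·R̄ = 326.5818 − 0.419 × 80.0727 = 293.0313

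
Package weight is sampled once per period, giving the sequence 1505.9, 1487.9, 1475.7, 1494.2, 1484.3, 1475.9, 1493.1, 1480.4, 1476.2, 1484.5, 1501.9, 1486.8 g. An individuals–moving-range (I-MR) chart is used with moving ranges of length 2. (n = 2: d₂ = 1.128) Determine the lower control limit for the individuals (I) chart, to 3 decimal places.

X̄ = (1505.9 + 1487.9 + 1475.7 + 1494.2 + 1484.3 + 1475.9 + 1493.1 + 1480.4 + 1476.2 + 1484.5 + 1501.9 + 1486.8) / 12 = 1487.2333
Moving ranges: 18.0, 12.2, 18.5, 9.9, 8.4, 17.2, 12.7, 4.2, 8.3, 17.4, 15.1; M̄R̄ = 141.9000 / 11 = 12.9000
LCL = X̄ − 3·M̄R̄/d₂ = 1487.2333 − 3 × 12.9000 / 1.128 = 1452.9248

1452.925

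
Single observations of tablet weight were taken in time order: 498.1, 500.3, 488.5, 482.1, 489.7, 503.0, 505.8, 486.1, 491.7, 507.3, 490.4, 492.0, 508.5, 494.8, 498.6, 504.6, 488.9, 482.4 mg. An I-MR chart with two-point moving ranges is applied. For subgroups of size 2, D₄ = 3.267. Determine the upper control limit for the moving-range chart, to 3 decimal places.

31.844

Moving ranges: 2.2, 11.8, 6.4, 7.6, 13.3, 2.8, 19.7, 5.6, 15.6, 16.9, 1.6, 16.5, 13.7, 3.8, 6.0, 15.7, 6.5; M̄R̄ = 165.7000 / 17 = 9.7471
UCL_MR = D₄·M̄R̄ = 3.267 × 9.7471 = 31.8436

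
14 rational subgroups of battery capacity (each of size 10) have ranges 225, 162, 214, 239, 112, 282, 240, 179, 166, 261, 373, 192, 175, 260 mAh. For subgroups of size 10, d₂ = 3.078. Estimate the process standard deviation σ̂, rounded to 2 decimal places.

71.47

R̄ = (225 + 162 + 214 + 239 + 112 + 282 + 240 + 179 + 166 + 261 + 373 + 192 + 175 + 260) / 14 = 220.0000
σ̂ = R̄ / d₂ = 220.0000 / 3.078 = 71.4750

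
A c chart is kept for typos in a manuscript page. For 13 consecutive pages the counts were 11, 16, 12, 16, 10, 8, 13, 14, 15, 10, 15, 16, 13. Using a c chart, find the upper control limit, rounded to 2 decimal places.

23.82

c̄ = (11 + 16 + 12 + 16 + 10 + 8 + 13 + 14 + 15 + 10 + 15 + 16 + 13) / 13 = 169 / 13 = 13.0000
UCL = c̄ + 3√c̄ = 13.0000 + 3 × √13.0000 = 13.0000 + 3 × 3.6056 = 23.8167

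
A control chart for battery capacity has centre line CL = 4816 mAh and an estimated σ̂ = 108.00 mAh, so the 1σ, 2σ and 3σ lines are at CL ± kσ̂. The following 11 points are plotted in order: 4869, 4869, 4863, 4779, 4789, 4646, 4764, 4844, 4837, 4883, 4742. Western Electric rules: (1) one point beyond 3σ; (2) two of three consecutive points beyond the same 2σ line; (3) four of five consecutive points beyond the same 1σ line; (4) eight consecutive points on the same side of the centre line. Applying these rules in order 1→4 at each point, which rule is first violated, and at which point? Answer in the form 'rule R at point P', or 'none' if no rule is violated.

Zone of each point (C = within 1σ̂, B = 1σ̂–2σ̂, A = 2σ̂–3σ̂, * = beyond 3σ̂; sign = side of CL): 1:+C, 2:+C, 3:+C, 4:-C, 5:-C, 6:-B, 7:-C, 8:+C, 9:+C, 10:+C, 11:-C
No rule fires across all 11 points.

none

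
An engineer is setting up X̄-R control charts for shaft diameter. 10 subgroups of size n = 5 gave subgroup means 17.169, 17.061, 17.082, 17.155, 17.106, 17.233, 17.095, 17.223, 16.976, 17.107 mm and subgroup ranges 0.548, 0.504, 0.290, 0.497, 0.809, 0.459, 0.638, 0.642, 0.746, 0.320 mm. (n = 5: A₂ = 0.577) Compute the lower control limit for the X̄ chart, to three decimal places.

16.806

X̄̄ = (17.169 + 17.061 + 17.082 + 17.155 + 17.106 + 17.233 + 17.095 + 17.223 + 16.976 + 17.107) / 10 = 171.2070 / 10 = 17.1207
R̄ = (0.548 + 0.504 + 0.290 + 0.497 + 0.809 + 0.459 + 0.638 + 0.642 + 0.746 + 0.320) / 10 = 5.4530 / 10 = 0.5453
LCL = X̄̄ − A₂·R̄ = 17.1207 − 0.577 × 0.5453 = 16.8061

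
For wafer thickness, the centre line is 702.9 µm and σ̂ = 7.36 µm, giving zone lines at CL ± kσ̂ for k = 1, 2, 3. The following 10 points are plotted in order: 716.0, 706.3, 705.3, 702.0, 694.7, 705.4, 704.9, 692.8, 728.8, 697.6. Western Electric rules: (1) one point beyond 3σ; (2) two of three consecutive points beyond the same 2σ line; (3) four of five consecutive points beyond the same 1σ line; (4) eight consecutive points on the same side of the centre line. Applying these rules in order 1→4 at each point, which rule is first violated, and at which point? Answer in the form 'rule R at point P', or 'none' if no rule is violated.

Zone of each point (C = within 1σ̂, B = 1σ̂–2σ̂, A = 2σ̂–3σ̂, * = beyond 3σ̂; sign = side of CL): 1:+B, 2:+C, 3:+C, 4:-C, 5:-B, 6:+C, 7:+C, 8:-B, 9:+*, 10:-C
Rule 1 (one point beyond the 3σ limits) is satisfied at point 9.

rule 1 at point 9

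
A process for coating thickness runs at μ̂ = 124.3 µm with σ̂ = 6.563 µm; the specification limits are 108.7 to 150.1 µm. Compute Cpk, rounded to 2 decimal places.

Cpu = (USL − μ̂) / (3σ̂) = (150.1 − 124.3) / (3 × 6.563) = 1.3104; Cpl = (μ̂ − LSL) / (3σ̂) = (124.3 − 108.7) / (3 × 6.563) = 0.7923; Cpk = min(Cpu, Cpl) = 0.7923

0.79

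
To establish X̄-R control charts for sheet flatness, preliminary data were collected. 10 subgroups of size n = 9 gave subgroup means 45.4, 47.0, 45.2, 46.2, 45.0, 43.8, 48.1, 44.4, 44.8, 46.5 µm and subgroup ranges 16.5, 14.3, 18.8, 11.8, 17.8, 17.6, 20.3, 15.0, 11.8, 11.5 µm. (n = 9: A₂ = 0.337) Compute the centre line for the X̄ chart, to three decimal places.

X̄̄ = (45.4 + 47.0 + 45.2 + 46.2 + 45.0 + 43.8 + 48.1 + 44.4 + 44.8 + 46.5) / 10 = 456.4000 / 10 = 45.6400
CL = X̄̄ = 45.6400

45.640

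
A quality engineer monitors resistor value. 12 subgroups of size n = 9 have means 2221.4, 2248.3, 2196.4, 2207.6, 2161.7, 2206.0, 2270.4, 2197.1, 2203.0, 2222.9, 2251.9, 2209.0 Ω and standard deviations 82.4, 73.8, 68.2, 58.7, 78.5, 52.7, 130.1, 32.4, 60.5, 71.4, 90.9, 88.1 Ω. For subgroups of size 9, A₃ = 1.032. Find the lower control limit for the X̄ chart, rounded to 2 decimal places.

X̄̄ = (2221.4 + 2248.3 + 2196.4 + 2207.6 + 2161.7 + 2206.0 + 2270.4 + 2197.1 + 2203.0 + 2222.9 + 2251.9 + 2209.0) / 12 = 2216.3083
s̄ = (82.4 + 73.8 + 68.2 + 58.7 + 78.5 + 52.7 + 130.1 + 32.4 + 60.5 + 71.4 + 90.9 + 88.1) / 12 = 73.9750
LCL = X̄̄ − A₃·s̄ = 2216.3083 − 1.032 × 73.9750 = 2139.9661

2139.97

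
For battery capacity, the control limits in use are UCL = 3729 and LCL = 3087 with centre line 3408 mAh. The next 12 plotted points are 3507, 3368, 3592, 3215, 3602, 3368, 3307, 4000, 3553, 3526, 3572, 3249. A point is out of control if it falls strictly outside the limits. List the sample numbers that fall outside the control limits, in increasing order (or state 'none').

8

Compare each point to [3087, 3729]: sample 8 = 4000 > UCL.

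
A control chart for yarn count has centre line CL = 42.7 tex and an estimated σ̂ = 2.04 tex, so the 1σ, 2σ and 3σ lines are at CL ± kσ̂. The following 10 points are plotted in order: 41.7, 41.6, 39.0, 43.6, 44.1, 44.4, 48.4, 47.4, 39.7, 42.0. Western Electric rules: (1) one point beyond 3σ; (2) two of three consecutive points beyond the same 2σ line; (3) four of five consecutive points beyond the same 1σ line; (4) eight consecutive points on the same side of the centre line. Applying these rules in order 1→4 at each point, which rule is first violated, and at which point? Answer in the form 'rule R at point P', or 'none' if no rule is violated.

rule 2 at point 8

Zone of each point (C = within 1σ̂, B = 1σ̂–2σ̂, A = 2σ̂–3σ̂, * = beyond 3σ̂; sign = side of CL): 1:-C, 2:-C, 3:-B, 4:+C, 5:+C, 6:+C, 7:+A, 8:+A, 9:-B, 10:-C
Rule 2 (two of three consecutive points beyond the same 2σ limit) is satisfied at point 8.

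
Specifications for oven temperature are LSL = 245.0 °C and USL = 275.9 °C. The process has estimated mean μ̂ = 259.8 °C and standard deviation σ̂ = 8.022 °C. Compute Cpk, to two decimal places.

Cpu = (USL − μ̂) / (3σ̂) = (275.9 − 259.8) / (3 × 8.022) = 0.6690; Cpl = (μ̂ − LSL) / (3σ̂) = (259.8 − 245.0) / (3 × 8.022) = 0.6150; Cpk = min(Cpu, Cpl) = 0.6150

0.61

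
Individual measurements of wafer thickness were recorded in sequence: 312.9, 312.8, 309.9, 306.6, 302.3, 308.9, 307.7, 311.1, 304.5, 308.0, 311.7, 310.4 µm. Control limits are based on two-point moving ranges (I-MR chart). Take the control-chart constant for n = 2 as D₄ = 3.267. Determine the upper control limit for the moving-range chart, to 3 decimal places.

10.959

Moving ranges: 0.1, 2.9, 3.3, 4.3, 6.6, 1.2, 3.4, 6.6, 3.5, 3.7, 1.3; M̄R̄ = 36.9000 / 11 = 3.3545
UCL_MR = D₄·M̄R̄ = 3.267 × 3.3545 = 10.9593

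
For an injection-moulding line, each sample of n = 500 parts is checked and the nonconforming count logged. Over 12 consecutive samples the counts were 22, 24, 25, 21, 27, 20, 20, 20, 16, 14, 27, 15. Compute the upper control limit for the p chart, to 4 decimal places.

0.0687

p̄ = Σdᵢ / (k·n) = 251 / (12 × 500) = 0.04183
UCL = p̄ + 3·√(p̄(1−p̄)/n) = 0.04183 + 3 × √(0.04183×0.95817/500) = 0.04183 + 3 × 0.00895 = 0.06869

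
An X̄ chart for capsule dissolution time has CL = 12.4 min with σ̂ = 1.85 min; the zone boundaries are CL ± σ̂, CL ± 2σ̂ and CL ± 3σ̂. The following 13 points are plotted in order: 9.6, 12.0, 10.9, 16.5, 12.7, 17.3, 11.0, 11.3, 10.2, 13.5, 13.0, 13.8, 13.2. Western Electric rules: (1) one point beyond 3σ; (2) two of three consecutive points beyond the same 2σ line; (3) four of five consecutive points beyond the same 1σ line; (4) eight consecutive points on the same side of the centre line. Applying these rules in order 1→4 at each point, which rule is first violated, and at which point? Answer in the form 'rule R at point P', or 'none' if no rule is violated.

rule 2 at point 6

Zone of each point (C = within 1σ̂, B = 1σ̂–2σ̂, A = 2σ̂–3σ̂, * = beyond 3σ̂; sign = side of CL): 1:-B, 2:-C, 3:-C, 4:+A, 5:+C, 6:+A, 7:-C, 8:-C, 9:-B, 10:+C, 11:+C, 12:+C, 13:+C
Rule 2 (two of three consecutive points beyond the same 2σ limit) is satisfied at point 6.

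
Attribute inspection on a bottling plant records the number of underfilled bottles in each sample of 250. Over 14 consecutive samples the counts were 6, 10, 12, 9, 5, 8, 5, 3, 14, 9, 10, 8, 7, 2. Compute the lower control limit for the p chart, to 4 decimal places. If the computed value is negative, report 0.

0.0000

p̄ = Σdᵢ / (k·n) = 108 / (14 × 250) = 0.03086
LCL = p̄ − 3·√(p̄(1−p̄)/n) = 0.03086 − 3 × 0.01094 = -0.00195 → 0 (negative, so LCL = 0)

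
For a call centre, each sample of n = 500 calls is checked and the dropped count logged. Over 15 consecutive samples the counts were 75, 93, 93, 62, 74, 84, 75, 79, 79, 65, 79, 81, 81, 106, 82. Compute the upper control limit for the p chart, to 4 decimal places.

0.2104

p̄ = Σdᵢ / (k·n) = 1208 / (15 × 500) = 0.16107
UCL = p̄ + 3·√(p̄(1−p̄)/n) = 0.16107 + 3 × √(0.16107×0.83893/500) = 0.16107 + 3 × 0.01644 = 0.21038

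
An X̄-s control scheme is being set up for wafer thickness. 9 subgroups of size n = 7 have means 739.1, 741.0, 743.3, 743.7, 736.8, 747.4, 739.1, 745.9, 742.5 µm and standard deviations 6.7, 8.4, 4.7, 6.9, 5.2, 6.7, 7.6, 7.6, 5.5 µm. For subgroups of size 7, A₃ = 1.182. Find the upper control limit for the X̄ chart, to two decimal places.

749.88

X̄̄ = (739.1 + 741.0 + 743.3 + 743.7 + 736.8 + 747.4 + 739.1 + 745.9 + 742.5) / 9 = 742.0889
s̄ = (6.7 + 8.4 + 4.7 + 6.9 + 5.2 + 6.7 + 7.6 + 7.6 + 5.5) / 9 = 6.5889
UCL = X̄̄ + A₃·s̄ = 742.0889 + 1.182 × 6.5889 = 749.8770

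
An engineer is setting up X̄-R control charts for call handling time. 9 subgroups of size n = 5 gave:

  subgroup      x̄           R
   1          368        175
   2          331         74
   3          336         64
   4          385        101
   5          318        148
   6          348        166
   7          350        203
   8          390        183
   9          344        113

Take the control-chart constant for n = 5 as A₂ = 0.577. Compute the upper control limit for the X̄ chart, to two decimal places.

430.89

X̄̄ = (368 + 331 + 336 + 385 + 318 + 348 + 350 + 390 + 344) / 9 = 3170.0000 / 9 = 352.2222
R̄ = (175 + 74 + 64 + 101 + 148 + 166 + 203 + 183 + 113) / 9 = 1227.0000 / 9 = 136.3333
UCL = X̄̄ + A₂·R̄ = 352.2222 + 0.577 × 136.3333 = 430.8866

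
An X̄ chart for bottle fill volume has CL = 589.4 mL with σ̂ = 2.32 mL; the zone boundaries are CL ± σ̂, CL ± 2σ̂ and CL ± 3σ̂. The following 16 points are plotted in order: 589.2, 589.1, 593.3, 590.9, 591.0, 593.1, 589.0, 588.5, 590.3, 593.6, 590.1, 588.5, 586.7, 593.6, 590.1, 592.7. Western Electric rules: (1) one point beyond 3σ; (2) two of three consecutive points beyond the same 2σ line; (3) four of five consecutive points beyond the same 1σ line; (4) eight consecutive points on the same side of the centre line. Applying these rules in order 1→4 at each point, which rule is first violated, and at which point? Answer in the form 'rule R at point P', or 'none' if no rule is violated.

Zone of each point (C = within 1σ̂, B = 1σ̂–2σ̂, A = 2σ̂–3σ̂, * = beyond 3σ̂; sign = side of CL): 1:-C, 2:-C, 3:+B, 4:+C, 5:+C, 6:+B, 7:-C, 8:-C, 9:+C, 10:+B, 11:+C, 12:-C, 13:-B, 14:+B, 15:+C, 16:+B
No rule fires across all 16 points.

none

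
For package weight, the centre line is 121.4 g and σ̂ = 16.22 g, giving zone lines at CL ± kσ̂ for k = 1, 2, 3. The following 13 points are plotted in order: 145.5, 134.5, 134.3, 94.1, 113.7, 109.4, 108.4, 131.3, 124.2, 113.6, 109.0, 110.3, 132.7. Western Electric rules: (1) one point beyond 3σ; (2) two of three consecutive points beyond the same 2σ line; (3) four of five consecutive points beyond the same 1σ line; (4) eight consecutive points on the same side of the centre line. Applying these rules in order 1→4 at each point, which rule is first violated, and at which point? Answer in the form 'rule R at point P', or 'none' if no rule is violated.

none

Zone of each point (C = within 1σ̂, B = 1σ̂–2σ̂, A = 2σ̂–3σ̂, * = beyond 3σ̂; sign = side of CL): 1:+B, 2:+C, 3:+C, 4:-B, 5:-C, 6:-C, 7:-C, 8:+C, 9:+C, 10:-C, 11:-C, 12:-C, 13:+C
No rule fires across all 13 points.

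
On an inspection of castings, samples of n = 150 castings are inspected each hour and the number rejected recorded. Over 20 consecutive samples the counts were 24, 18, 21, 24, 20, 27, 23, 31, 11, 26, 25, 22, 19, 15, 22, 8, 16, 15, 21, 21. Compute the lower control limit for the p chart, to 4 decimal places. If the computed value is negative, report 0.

p̄ = Σdᵢ / (k·n) = 409 / (20 × 150) = 0.13633
LCL = p̄ − 3·√(p̄(1−p̄)/n) = 0.13633 − 3 × 0.02802 = 0.05228

0.0523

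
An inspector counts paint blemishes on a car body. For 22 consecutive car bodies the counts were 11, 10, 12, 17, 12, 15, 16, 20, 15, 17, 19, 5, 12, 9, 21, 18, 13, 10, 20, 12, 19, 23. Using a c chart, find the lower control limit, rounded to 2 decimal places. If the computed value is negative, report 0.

c̄ = (11 + 10 + 12 + 17 + 12 + 15 + 16 + 20 + 15 + 17 + 19 + 5 + 12 + 9 + 21 + 18 + 13 + 10 + 20 + 12 + 19 + 23) / 22 = 326 / 22 = 14.8182
LCL = c̄ − 3√c̄ = 14.8182 − 3 × 3.8494 = 3.2699

3.27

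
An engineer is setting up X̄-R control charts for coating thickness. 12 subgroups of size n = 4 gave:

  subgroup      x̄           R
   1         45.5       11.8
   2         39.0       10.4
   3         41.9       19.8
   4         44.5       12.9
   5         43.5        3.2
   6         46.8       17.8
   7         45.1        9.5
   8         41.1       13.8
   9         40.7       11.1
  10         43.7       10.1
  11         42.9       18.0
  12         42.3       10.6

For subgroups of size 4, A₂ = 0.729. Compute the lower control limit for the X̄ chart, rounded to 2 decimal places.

34.03

X̄̄ = (45.5 + 39.0 + 41.9 + 44.5 + 43.5 + 46.8 + 45.1 + 41.1 + 40.7 + 43.7 + 42.9 + 42.3) / 12 = 517.0000 / 12 = 43.0833
R̄ = (11.8 + 10.4 + 19.8 + 12.9 + 3.2 + 17.8 + 9.5 + 13.8 + 11.1 + 10.1 + 18.0 + 10.6) / 12 = 149.0000 / 12 = 12.4167
LCL = X̄̄ − A₂·R̄ = 43.0833 − 0.729 × 12.4167 = 34.0316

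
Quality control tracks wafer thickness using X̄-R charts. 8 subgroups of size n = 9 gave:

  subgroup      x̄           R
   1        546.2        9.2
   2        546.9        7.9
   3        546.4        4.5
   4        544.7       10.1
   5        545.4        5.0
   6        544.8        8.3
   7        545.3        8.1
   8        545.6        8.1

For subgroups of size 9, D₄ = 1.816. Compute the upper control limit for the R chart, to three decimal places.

13.892

R̄ = (9.2 + 7.9 + 4.5 + 10.1 + 5.0 + 8.3 + 8.1 + 8.1) / 8 = 61.2000 / 8 = 7.6500
UCL_R = D₄·R̄ = 1.816 × 7.6500 = 13.8924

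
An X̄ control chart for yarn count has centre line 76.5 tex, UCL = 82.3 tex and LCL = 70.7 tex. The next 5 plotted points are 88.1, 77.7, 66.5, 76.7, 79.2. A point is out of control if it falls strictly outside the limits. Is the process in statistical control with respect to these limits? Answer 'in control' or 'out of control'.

Compare each point to [70.7, 82.3]: sample 1 = 88.1 > UCL; sample 3 = 66.5 < LCL.

out of control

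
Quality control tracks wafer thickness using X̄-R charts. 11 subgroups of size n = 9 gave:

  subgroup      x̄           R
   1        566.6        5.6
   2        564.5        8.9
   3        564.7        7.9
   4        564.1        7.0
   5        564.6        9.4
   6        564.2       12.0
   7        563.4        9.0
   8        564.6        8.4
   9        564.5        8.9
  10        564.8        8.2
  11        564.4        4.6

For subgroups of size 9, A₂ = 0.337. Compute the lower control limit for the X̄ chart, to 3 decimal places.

X̄̄ = (566.6 + 564.5 + 564.7 + 564.1 + 564.6 + 564.2 + 563.4 + 564.6 + 564.5 + 564.8 + 564.4) / 11 = 6210.4000 / 11 = 564.5818
R̄ = (5.6 + 8.9 + 7.9 + 7.0 + 9.4 + 12.0 + 9.0 + 8.4 + 8.9 + 8.2 + 4.6) / 11 = 89.9000 / 11 = 8.1727
LCL = X̄̄ − A₂·R̄ = 564.5818 − 0.337 × 8.1727 = 561.8276

561.828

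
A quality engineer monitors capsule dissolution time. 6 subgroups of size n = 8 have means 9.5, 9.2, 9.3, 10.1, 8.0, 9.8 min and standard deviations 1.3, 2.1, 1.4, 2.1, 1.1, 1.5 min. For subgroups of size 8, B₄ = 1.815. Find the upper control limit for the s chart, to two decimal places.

2.87

s̄ = (1.3 + 2.1 + 1.4 + 2.1 + 1.1 + 1.5) / 6 = 1.5833
UCL_s = B₄·s̄ = 1.815 × 1.5833 = 2.8737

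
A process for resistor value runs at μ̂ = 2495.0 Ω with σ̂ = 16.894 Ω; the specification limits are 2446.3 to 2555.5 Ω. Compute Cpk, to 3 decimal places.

Cpu = (USL − μ̂) / (3σ̂) = (2555.5 − 2495.0) / (3 × 16.894) = 1.1937; Cpl = (μ̂ − LSL) / (3σ̂) = (2495.0 − 2446.3) / (3 × 16.894) = 0.9609; Cpk = min(Cpu, Cpl) = 0.9609

0.961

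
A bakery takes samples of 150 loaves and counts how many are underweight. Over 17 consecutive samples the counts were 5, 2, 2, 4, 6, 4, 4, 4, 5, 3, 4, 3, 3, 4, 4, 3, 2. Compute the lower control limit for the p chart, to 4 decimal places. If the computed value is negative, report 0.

0.0000

p̄ = Σdᵢ / (k·n) = 62 / (17 × 150) = 0.02431
LCL = p̄ − 3·√(p̄(1−p̄)/n) = 0.02431 − 3 × 0.01258 = -0.01341 → 0 (negative, so LCL = 0)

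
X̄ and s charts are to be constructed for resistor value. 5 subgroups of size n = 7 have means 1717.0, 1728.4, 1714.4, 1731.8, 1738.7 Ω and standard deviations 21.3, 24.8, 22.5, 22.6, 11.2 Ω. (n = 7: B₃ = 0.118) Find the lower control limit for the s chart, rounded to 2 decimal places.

s̄ = (21.3 + 24.8 + 22.5 + 22.6 + 11.2) / 5 = 20.4800
LCL_s = B₃·s̄ = 0.118 × 20.4800 = 2.4166

2.42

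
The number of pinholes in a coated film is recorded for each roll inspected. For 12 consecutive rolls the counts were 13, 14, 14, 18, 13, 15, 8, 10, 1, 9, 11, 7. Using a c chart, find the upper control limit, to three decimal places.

c̄ = (13 + 14 + 14 + 18 + 13 + 15 + 8 + 10 + 1 + 9 + 11 + 7) / 12 = 133 / 12 = 11.0833
UCL = c̄ + 3√c̄ = 11.0833 + 3 × √11.0833 = 11.0833 + 3 × 3.3292 = 21.0708

21.071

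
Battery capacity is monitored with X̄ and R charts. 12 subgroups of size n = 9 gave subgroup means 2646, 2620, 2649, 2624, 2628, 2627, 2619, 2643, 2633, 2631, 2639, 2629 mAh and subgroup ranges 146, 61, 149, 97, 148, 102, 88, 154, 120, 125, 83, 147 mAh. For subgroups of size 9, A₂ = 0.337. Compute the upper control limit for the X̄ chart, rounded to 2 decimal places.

X̄̄ = (2646 + 2620 + 2649 + 2624 + 2628 + 2627 + 2619 + 2643 + 2633 + 2631 + 2639 + 2629) / 12 = 31588.0000 / 12 = 2632.3333
R̄ = (146 + 61 + 149 + 97 + 148 + 102 + 88 + 154 + 120 + 125 + 83 + 147) / 12 = 1420.0000 / 12 = 118.3333
UCL = X̄̄ + A₂·R̄ = 2632.3333 + 0.337 × 118.3333 = 2672.2117

2672.21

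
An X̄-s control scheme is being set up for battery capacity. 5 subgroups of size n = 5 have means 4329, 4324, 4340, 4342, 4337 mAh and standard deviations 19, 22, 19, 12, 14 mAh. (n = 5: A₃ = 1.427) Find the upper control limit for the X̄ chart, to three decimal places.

X̄̄ = (4329 + 4324 + 4340 + 4342 + 4337) / 5 = 4334.4000
s̄ = (19 + 22 + 19 + 12 + 14) / 5 = 17.2000
UCL = X̄̄ + A₃·s̄ = 4334.4000 + 1.427 × 17.2000 = 4358.9444

4358.944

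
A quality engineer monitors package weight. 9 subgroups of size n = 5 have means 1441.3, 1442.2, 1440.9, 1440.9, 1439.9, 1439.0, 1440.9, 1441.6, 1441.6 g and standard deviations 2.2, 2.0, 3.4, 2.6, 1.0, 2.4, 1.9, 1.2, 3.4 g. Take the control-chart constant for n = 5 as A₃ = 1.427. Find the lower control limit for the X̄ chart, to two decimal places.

1437.74

X̄̄ = (1441.3 + 1442.2 + 1440.9 + 1440.9 + 1439.9 + 1439.0 + 1440.9 + 1441.6 + 1441.6) / 9 = 1440.9222
s̄ = (2.2 + 2.0 + 3.4 + 2.6 + 1.0 + 2.4 + 1.9 + 1.2 + 3.4) / 9 = 2.2333
LCL = X̄̄ − A₃·s̄ = 1440.9222 − 1.427 × 2.2333 = 1437.7353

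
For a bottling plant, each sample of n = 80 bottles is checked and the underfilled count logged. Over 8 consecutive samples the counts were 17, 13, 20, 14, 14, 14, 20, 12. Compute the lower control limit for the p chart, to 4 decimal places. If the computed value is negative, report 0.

p̄ = Σdᵢ / (k·n) = 124 / (8 × 80) = 0.19375
LCL = p̄ − 3·√(p̄(1−p̄)/n) = 0.19375 − 3 × 0.04419 = 0.06118

0.0612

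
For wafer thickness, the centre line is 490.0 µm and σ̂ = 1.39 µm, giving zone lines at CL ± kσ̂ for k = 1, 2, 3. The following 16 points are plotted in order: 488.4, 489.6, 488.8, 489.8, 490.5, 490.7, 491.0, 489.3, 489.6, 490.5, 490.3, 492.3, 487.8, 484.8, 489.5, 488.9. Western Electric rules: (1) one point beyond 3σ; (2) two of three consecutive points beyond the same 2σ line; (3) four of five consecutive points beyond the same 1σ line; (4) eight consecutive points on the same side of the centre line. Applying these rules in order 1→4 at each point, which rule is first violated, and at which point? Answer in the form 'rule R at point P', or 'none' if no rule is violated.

Zone of each point (C = within 1σ̂, B = 1σ̂–2σ̂, A = 2σ̂–3σ̂, * = beyond 3σ̂; sign = side of CL): 1:-B, 2:-C, 3:-C, 4:-C, 5:+C, 6:+C, 7:+C, 8:-C, 9:-C, 10:+C, 11:+C, 12:+B, 13:-B, 14:-*, 15:-C, 16:-C
Rule 1 (one point beyond the 3σ limits) is satisfied at point 14.

rule 1 at point 14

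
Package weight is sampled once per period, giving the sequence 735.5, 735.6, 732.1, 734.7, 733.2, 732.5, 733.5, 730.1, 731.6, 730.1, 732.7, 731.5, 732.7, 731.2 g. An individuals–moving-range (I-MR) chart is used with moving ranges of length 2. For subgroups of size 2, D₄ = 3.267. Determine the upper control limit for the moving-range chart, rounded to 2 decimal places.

Moving ranges: 0.1, 3.5, 2.6, 1.5, 0.7, 1.0, 3.4, 1.5, 1.5, 2.6, 1.2, 1.2, 1.5; M̄R̄ = 22.3000 / 13 = 1.7154
UCL_MR = D₄·M̄R̄ = 3.267 × 1.7154 = 5.6042

5.60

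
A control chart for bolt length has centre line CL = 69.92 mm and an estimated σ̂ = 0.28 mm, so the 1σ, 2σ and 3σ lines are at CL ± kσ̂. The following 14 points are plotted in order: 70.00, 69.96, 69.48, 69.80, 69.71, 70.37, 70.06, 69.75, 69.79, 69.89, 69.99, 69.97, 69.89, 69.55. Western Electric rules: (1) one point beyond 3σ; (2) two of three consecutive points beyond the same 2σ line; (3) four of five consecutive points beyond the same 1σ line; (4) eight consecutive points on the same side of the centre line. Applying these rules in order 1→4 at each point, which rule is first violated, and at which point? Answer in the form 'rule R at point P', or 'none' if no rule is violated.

none

Zone of each point (C = within 1σ̂, B = 1σ̂–2σ̂, A = 2σ̂–3σ̂, * = beyond 3σ̂; sign = side of CL): 1:+C, 2:+C, 3:-B, 4:-C, 5:-C, 6:+B, 7:+C, 8:-C, 9:-C, 10:-C, 11:+C, 12:+C, 13:-C, 14:-B
No rule fires across all 14 points.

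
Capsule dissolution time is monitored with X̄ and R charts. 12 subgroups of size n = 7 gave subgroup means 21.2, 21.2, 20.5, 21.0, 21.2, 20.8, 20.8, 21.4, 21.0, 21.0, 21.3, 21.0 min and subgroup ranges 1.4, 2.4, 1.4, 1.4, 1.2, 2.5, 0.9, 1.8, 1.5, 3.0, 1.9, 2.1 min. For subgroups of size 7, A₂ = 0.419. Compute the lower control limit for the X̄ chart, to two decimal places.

20.28

X̄̄ = (21.2 + 21.2 + 20.5 + 21.0 + 21.2 + 20.8 + 20.8 + 21.4 + 21.0 + 21.0 + 21.3 + 21.0) / 12 = 252.4000 / 12 = 21.0333
R̄ = (1.4 + 2.4 + 1.4 + 1.4 + 1.2 + 2.5 + 0.9 + 1.8 + 1.5 + 3.0 + 1.9 + 2.1) / 12 = 21.5000 / 12 = 1.7917
LCL = X̄̄ − A₂·R̄ = 21.0333 − 0.419 × 1.7917 = 20.2826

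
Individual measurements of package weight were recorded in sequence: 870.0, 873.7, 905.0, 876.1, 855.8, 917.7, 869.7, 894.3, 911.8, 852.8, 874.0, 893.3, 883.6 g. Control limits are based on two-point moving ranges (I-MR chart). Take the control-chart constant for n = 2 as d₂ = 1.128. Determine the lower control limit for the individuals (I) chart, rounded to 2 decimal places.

X̄ = (870.0 + 873.7 + 905.0 + 876.1 + 855.8 + 917.7 + 869.7 + 894.3 + 911.8 + 852.8 + 874.0 + 893.3 + 883.6) / 13 = 882.9077
Moving ranges: 3.7, 31.3, 28.9, 20.3, 61.9, 48.0, 24.6, 17.5, 59.0, 21.2, 19.3, 9.7; M̄R̄ = 345.4000 / 12 = 28.7833
LCL = X̄ − 3·M̄R̄/d₂ = 882.9077 − 3 × 28.7833 / 1.128 = 806.3563

806.36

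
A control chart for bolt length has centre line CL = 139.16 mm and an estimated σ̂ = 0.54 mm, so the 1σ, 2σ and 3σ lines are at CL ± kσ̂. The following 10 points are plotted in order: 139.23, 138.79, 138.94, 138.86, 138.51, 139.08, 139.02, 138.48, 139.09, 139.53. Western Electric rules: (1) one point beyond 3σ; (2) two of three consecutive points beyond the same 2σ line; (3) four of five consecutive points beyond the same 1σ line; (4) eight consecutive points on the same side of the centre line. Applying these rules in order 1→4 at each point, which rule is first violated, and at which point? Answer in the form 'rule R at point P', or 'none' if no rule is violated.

Zone of each point (C = within 1σ̂, B = 1σ̂–2σ̂, A = 2σ̂–3σ̂, * = beyond 3σ̂; sign = side of CL): 1:+C, 2:-C, 3:-C, 4:-C, 5:-B, 6:-C, 7:-C, 8:-B, 9:-C, 10:+C
Rule 4 (eight consecutive points on the same side of the centre line) is satisfied at point 9.

rule 4 at point 9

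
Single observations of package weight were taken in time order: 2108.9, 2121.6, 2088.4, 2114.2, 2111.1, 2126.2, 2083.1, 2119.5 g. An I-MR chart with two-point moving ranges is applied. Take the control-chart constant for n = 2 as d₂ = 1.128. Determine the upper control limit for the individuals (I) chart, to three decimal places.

2173.487

X̄ = (2108.9 + 2121.6 + 2088.4 + 2114.2 + 2111.1 + 2126.2 + 2083.1 + 2119.5) / 8 = 2109.1250
Moving ranges: 12.7, 33.2, 25.8, 3.1, 15.1, 43.1, 36.4; M̄R̄ = 169.4000 / 7 = 24.2000
UCL = X̄ + 3·M̄R̄/d₂ = 2109.1250 + 3 × 24.2000 / 1.128 = 2173.4867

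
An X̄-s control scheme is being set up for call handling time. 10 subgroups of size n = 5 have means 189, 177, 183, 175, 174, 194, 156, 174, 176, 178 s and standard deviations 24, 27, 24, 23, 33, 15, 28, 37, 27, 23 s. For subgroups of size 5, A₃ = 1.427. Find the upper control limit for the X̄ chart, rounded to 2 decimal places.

X̄̄ = (189 + 177 + 183 + 175 + 174 + 194 + 156 + 174 + 176 + 178) / 10 = 177.6000
s̄ = (24 + 27 + 24 + 23 + 33 + 15 + 28 + 37 + 27 + 23) / 10 = 26.1000
UCL = X̄̄ + A₃·s̄ = 177.6000 + 1.427 × 26.1000 = 214.8447

214.84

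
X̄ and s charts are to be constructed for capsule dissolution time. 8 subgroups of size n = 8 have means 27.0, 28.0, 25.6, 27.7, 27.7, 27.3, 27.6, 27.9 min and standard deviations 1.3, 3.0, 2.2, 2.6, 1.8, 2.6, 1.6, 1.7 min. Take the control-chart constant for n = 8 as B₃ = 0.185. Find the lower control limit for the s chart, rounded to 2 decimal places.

s̄ = (1.3 + 3.0 + 2.2 + 2.6 + 1.8 + 2.6 + 1.6 + 1.7) / 8 = 2.1000
LCL_s = B₃·s̄ = 0.185 × 2.1000 = 0.3885

0.39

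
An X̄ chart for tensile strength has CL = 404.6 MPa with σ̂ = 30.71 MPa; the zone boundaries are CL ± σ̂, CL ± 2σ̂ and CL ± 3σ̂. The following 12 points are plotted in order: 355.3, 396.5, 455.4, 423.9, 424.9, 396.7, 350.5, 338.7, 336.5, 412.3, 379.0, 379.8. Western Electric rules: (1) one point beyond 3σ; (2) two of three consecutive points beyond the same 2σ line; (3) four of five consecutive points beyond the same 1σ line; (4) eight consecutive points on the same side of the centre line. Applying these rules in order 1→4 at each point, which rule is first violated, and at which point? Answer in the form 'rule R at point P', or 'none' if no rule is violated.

Zone of each point (C = within 1σ̂, B = 1σ̂–2σ̂, A = 2σ̂–3σ̂, * = beyond 3σ̂; sign = side of CL): 1:-B, 2:-C, 3:+B, 4:+C, 5:+C, 6:-C, 7:-B, 8:-A, 9:-A, 10:+C, 11:-C, 12:-C
Rule 2 (two of three consecutive points beyond the same 2σ limit) is satisfied at point 9.

rule 2 at point 9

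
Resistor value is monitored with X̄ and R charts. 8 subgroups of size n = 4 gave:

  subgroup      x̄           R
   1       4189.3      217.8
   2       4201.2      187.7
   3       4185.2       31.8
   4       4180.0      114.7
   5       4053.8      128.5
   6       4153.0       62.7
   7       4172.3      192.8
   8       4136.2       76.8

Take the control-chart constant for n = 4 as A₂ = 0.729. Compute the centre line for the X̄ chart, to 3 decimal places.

X̄̄ = (4189.3 + 4201.2 + 4185.2 + 4180.0 + 4053.8 + 4153.0 + 4172.3 + 4136.2) / 8 = 33271.0000 / 8 = 4158.8750
CL = X̄̄ = 4158.8750

4158.875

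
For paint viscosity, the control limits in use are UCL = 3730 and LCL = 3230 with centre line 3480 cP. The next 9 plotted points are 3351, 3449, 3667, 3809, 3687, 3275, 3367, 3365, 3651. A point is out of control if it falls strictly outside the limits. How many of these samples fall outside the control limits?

1

Compare each point to [3230, 3730]: sample 4 = 3809 > UCL.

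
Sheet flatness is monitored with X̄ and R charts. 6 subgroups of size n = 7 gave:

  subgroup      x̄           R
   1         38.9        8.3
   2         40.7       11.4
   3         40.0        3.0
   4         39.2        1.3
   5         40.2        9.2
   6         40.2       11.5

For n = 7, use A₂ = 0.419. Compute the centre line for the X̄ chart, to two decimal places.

X̄̄ = (38.9 + 40.7 + 40.0 + 39.2 + 40.2 + 40.2) / 6 = 239.2000 / 6 = 39.8667
CL = X̄̄ = 39.8667

39.87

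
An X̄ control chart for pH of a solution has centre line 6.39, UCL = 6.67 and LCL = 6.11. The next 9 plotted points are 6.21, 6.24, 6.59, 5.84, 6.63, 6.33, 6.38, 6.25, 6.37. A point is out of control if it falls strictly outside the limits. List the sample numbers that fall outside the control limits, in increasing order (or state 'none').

Compare each point to [6.11, 6.67]: sample 4 = 5.84 < LCL.

4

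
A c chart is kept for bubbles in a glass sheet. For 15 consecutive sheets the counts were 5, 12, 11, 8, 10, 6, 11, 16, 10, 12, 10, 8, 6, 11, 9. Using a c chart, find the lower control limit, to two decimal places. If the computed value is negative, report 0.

0.34

c̄ = (5 + 12 + 11 + 8 + 10 + 6 + 11 + 16 + 10 + 12 + 10 + 8 + 6 + 11 + 9) / 15 = 145 / 15 = 9.6667
LCL = c̄ − 3√c̄ = 9.6667 − 3 × 3.1091 = 0.3393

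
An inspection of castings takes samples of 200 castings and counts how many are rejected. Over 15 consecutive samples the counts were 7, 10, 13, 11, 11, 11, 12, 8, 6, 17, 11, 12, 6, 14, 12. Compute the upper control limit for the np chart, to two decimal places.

20.29

p̄ = Σdᵢ / (k·n) = 161 / (15 × 200) = 0.05367
UCL = np̄ + 3·√(np̄(1−p̄)) = 10.7333 + 3 × √(10.7333×0.94633) = 10.7333 + 3 × 3.1871 = 20.2945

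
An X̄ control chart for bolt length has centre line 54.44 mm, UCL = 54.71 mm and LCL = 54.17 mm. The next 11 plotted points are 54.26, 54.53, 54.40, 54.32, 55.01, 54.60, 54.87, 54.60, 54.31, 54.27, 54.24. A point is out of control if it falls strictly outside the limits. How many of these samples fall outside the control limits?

Compare each point to [54.17, 54.71]: sample 5 = 55.01 > UCL; sample 7 = 54.87 > UCL.

2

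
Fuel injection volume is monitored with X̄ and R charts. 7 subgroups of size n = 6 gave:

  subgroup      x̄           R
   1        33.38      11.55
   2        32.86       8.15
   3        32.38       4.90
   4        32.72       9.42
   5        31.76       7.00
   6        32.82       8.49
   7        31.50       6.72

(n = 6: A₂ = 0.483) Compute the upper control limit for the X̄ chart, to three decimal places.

X̄̄ = (33.38 + 32.86 + 32.38 + 32.72 + 31.76 + 32.82 + 31.50) / 7 = 227.4200 / 7 = 32.4886
R̄ = (11.55 + 8.15 + 4.90 + 9.42 + 7.00 + 8.49 + 6.72) / 7 = 56.2300 / 7 = 8.0329
UCL = X̄̄ + A₂·R̄ = 32.4886 + 0.483 × 8.0329 = 36.3684

36.368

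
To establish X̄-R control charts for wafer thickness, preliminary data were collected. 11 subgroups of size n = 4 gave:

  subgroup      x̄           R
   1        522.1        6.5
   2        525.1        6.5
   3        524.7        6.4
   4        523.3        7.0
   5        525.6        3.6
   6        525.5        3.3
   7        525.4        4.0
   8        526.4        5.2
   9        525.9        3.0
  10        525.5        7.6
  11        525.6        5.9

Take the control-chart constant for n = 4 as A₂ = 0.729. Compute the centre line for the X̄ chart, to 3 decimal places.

X̄̄ = (522.1 + 525.1 + 524.7 + 523.3 + 525.6 + 525.5 + 525.4 + 526.4 + 525.9 + 525.5 + 525.6) / 11 = 5775.1000 / 11 = 525.0091
CL = X̄̄ = 525.0091

525.009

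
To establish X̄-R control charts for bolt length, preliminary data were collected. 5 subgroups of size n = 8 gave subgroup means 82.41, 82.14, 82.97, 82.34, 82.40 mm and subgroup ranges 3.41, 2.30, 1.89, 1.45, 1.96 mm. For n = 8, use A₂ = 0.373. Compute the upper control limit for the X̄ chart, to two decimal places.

83.27

X̄̄ = (82.41 + 82.14 + 82.97 + 82.34 + 82.40) / 5 = 412.2600 / 5 = 82.4520
R̄ = (3.41 + 2.30 + 1.89 + 1.45 + 1.96) / 5 = 11.0100 / 5 = 2.2020
UCL = X̄̄ + A₂·R̄ = 82.4520 + 0.373 × 2.2020 = 83.2733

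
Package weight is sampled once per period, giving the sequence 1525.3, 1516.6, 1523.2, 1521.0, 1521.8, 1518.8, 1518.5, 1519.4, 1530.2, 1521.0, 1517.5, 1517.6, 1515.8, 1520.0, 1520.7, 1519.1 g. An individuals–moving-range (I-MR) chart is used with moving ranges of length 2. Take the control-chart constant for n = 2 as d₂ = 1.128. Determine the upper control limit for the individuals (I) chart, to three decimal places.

1530.052

X̄ = (1525.3 + 1516.6 + 1523.2 + 1521.0 + 1521.8 + 1518.8 + 1518.5 + 1519.4 + 1530.2 + 1521.0 + 1517.5 + 1517.6 + 1515.8 + 1520.0 + 1520.7 + 1519.1) / 16 = 1520.4062
Moving ranges: 8.7, 6.6, 2.2, 0.8, 3.0, 0.3, 0.9, 10.8, 9.2, 3.5, 0.1, 1.8, 4.2, 0.7, 1.6; M̄R̄ = 54.4000 / 15 = 3.6267
UCL = X̄ + 3·M̄R̄/d₂ = 1520.4062 + 3 × 3.6267 / 1.128 = 1530.0516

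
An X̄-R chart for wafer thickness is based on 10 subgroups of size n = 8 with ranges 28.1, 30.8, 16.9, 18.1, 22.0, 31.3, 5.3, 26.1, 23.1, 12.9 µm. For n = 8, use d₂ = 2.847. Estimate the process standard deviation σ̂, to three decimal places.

7.538

R̄ = (28.1 + 30.8 + 16.9 + 18.1 + 22.0 + 31.3 + 5.3 + 26.1 + 23.1 + 12.9) / 10 = 21.4600
σ̂ = R̄ / d₂ = 21.4600 / 2.847 = 7.5378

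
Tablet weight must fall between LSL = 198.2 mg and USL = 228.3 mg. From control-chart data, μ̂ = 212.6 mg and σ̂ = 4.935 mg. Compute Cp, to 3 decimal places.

1.017

Cp = (USL − LSL) / (6σ̂) = (228.3 − 198.2) / (6 × 4.935) = 30.1000 / 29.6100 = 1.0165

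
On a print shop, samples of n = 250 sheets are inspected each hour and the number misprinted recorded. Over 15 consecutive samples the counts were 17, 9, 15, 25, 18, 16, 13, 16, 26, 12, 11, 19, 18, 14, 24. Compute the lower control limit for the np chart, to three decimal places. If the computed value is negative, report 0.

p̄ = Σdᵢ / (k·n) = 253 / (15 × 250) = 0.06747
LCL = np̄ − 3·√(np̄(1−p̄)) = 16.8667 − 3 × 3.9659 = 4.9688

4.969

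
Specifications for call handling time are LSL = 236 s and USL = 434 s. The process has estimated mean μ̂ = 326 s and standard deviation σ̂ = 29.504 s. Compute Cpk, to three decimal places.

1.017

Cpu = (USL − μ̂) / (3σ̂) = (434 − 326) / (3 × 29.504) = 1.2202; Cpl = (μ̂ − LSL) / (3σ̂) = (326 − 236) / (3 × 29.504) = 1.0168; Cpk = min(Cpu, Cpl) = 1.0168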